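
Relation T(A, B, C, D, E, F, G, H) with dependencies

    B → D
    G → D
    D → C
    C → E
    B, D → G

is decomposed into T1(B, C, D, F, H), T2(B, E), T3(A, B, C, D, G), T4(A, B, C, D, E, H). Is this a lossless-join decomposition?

No

Chase test. Columns are A, B, C, D, E, F, G, H; row i has aⱼ where attribute j ∈ Ti, else bᵢⱼ.
Initial tableau (one row per fragment):
  row 1: b11 a2 a3 a4 b15 a6 b17 a8
  row 2: b21 a2 b23 b24 a5 b26 b27 b28
  row 3: a1 a2 a3 a4 b35 b36 a7 b38
  row 4: a1 a2 a3 a4 a5 b46 b47 a8
Rows 1 and 2 agree on B; apply B→D and equate their D entries.
Rows 1 and 2 agree on D; apply D→C and equate their C entries.
Rows 1 and 2 agree on C; apply C→E and equate their E entries.
Rows 1 and 3 agree on C; apply C→E and equate their E entries.
Rows 1 and 2 agree on B, D; apply B, D→G and equate their G entries.
Rows 1 and 3 agree on B, D; apply B, D→G and equate their G entries.
Rows 1 and 4 agree on B, D; apply B, D→G and equate their G entries.
No row becomes fully distinguished — the join is lossy.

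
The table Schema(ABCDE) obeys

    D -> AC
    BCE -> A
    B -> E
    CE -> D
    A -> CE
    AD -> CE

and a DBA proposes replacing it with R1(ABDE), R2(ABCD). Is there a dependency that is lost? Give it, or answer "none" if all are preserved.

CE -> D

Check CE → D: no single fragment contains all of {CDE}, and the restricted closure of {CE} across the fragments never reaches {D}.
D → AC is preserved.
BCE → A is preserved.
B → E is preserved.
A → CE is preserved.
AD → CE is preserved.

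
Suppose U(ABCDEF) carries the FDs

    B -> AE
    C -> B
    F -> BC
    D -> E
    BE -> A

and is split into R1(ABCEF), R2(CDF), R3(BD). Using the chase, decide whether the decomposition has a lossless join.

Chase test. Columns are ABCDEF; row i has aⱼ where attribute j ∈ Ri, else bᵢⱼ.
Initial tableau (one row per fragment):
  row 1: a1 a2 a3 b14 a5 a6
  row 2: b21 b22 a3 a4 b25 a6
  row 3: b31 a2 b33 a4 b35 b36
Rows 1 and 3 agree on B; apply B→AE and equate their AE entries.
Rows 1 and 2 agree on C; apply C→B and equate their B entries.
Rows 2 and 3 agree on D; apply D→E and equate their E entries.
Rows 1 and 2 agree on BE; apply BE→A and equate their A entries.
Row 2 is now all distinguished symbols — the join is lossless.

Yes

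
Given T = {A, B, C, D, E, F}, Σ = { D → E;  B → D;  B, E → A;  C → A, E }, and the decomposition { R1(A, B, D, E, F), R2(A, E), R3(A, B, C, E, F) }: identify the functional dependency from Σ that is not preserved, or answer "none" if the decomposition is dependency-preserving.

D → E lies within R1.
B → D lies within R1.
B, E → A lies within R1.
C → A, E lies within R3.
Every dependency is enforceable on the fragments, so the decomposition is dependency-preserving.

none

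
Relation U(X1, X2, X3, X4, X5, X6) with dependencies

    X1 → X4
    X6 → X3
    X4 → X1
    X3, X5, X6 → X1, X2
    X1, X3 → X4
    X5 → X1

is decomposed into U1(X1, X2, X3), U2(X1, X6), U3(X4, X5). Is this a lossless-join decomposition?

Chase test. Columns are X1, X2, X3, X4, X5, X6; row i has aⱼ where attribute j ∈ Ui, else bᵢⱼ.
Initial tableau (one row per fragment):
  row 1: a1 a2 a3 b14 b15 b16
  row 2: a1 b22 b23 b24 b25 a6
  row 3: b31 b32 b33 a4 a5 b36
Rows 1 and 2 agree on X1; apply X1→X4 and equate their X4 entries.
No row becomes fully distinguished — the join is lossy.

No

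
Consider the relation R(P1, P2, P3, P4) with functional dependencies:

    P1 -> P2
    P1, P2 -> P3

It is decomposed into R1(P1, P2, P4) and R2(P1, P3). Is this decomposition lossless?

Common attributes: R1 ∩ R2 = {P1}.
Closure of {P1}: P1 → P2 applies, adding P2; P1, P2 → P3 applies, adding P3. So (P1)⁺ = {P1, P2, P3}.
This closure contains every attribute of R2, so R1 ∩ R2 → R2. The join is lossless.

Yes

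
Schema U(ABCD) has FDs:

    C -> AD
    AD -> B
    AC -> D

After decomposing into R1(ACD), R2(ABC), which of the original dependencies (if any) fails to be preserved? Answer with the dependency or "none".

Check AD → B: no single fragment contains all of {ABD}, and the restricted closure of {AD} across the fragments never reaches {B}.
C → AD is preserved.
AC → D is preserved.

AD -> B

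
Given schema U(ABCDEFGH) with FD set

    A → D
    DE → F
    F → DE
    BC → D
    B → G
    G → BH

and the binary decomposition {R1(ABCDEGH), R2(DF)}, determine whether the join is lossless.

No

Common attributes: R1 ∩ R2 = {D}.
No dependency enlarges {D}, so (D)⁺ = {D}.
The closure contains neither all of R1 = {ABCDEGH} nor all of R2 = {DF}, so the common attributes are not a superkey of either fragment. The join is lossy.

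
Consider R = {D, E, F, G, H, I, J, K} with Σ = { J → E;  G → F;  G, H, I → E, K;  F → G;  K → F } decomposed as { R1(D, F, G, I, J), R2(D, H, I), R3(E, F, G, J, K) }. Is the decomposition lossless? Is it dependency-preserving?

lossy and not dependency-preserving

Lossless test (chase): Rows 1 and 3 agree on J; apply J→E and equate their E entries. No row becomes fully distinguished — the join is lossy.
Dependency preservation: the restricted closure of {G, H, I} across the fragments never reaches {E, K}, so G, H, I → E, K cannot be enforced without a join — not preserved.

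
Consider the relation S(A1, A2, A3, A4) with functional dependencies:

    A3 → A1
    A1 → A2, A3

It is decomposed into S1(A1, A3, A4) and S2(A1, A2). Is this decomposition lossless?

Common attributes: S1 ∩ S2 = {A1}.
Closure of {A1}: A1 → A2, A3 applies, adding A2, A3. So (A1)⁺ = {A1, A2, A3}.
This closure contains every attribute of S2, so S1 ∩ S2 → S2. The join is lossless.

Yes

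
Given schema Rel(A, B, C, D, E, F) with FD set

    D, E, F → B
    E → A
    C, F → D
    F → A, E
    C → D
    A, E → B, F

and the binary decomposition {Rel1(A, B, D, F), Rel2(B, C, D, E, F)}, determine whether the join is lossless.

Yes

Common attributes: Rel1 ∩ Rel2 = {B, D, F}.
Closure of {B, D, F}: F → A, E applies, adding A, E. So (B, D, F)⁺ = {A, B, D, E, F}.
This closure contains every attribute of Rel1, so Rel1 ∩ Rel2 → Rel1. The join is lossless.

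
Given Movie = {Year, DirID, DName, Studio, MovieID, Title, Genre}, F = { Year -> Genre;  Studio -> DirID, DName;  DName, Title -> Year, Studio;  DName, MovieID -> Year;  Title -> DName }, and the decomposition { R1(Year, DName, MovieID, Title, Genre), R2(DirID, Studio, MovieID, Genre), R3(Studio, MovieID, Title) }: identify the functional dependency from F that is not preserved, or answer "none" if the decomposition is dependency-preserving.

Check Studio → DirID, DName: no single fragment contains all of {DirID, DName, Studio}, and the restricted closure of {Studio} across the fragments never reaches {DirID, DName}.
Year → Genre is preserved.
DName, Title → Year, Studio is preserved.
DName, MovieID → Year is preserved.
Title → DName is preserved.

Studio -> DirID, DName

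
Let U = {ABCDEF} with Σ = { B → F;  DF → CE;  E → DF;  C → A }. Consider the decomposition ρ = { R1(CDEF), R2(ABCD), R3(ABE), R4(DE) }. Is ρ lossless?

Yes

Chase test. Columns are ABCDEF; row i has aⱼ where attribute j ∈ Ri, else bᵢⱼ.
Initial tableau (one row per fragment):
  row 1: b11 b12 a3 a4 a5 a6
  row 2: a1 a2 a3 a4 b25 b26
  row 3: a1 a2 b33 b34 a5 b36
  row 4: b41 b42 b43 a4 a5 b46
Rows 2 and 3 agree on B; apply B→F and equate their F entries.
Rows 1 and 3 agree on E; apply E→DF and equate their DF entries.
Rows 1 and 4 agree on E; apply E→DF and equate their DF entries.
Rows 1 and 2 agree on C; apply C→A and equate their A entries.
Rows 1 and 2 agree on DF; apply DF→CE and equate their CE entries.
Rows 1 and 3 agree on DF; apply DF→CE and equate their CE entries.
Rows 1 and 4 agree on DF; apply DF→CE and equate their CE entries.
Rows 1 and 4 agree on C; apply C→A and equate their A entries.
Row 2 is now all distinguished symbols — the join is lossless.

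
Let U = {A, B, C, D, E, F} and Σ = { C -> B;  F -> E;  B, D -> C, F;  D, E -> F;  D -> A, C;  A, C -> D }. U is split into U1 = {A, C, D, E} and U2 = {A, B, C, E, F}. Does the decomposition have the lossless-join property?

Yes

Common attributes: U1 ∩ U2 = {A, C, E}.
Closure of {A, C, E}: C → B applies, adding B; A, C → D applies, adding D; B, D → C, F applies, adding F. So (A, C, E)⁺ = {A, B, C, D, E, F}.
This closure contains every attribute of U1, so U1 ∩ U2 → U1. The join is lossless.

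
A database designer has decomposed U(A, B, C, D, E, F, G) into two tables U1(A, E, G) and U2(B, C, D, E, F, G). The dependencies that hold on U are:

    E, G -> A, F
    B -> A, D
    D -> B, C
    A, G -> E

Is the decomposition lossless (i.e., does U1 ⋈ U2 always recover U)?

Yes

Common attributes: U1 ∩ U2 = {E, G}.
Closure of {E, G}: E, G → A, F applies, adding A, F. So (E, G)⁺ = {A, E, F, G}.
This closure contains every attribute of U1, so U1 ∩ U2 → U1. The join is lossless.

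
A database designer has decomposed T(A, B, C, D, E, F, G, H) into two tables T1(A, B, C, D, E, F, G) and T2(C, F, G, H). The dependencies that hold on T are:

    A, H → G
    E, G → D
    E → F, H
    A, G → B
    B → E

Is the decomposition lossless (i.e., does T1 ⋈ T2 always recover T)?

No

Common attributes: T1 ∩ T2 = {C, F, G}.
No dependency enlarges {C, F, G}, so (C, F, G)⁺ = {C, F, G}.
The closure contains neither all of T1 = {A, B, C, D, E, F, G} nor all of T2 = {C, F, G, H}, so the common attributes are not a superkey of either fragment. The join is lossy.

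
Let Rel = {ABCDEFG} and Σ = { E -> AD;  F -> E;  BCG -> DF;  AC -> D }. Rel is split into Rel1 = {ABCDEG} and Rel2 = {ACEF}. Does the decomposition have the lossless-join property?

No

Common attributes: Rel1 ∩ Rel2 = {ACE}.
Closure of {ACE}: E → AD applies, adding D. So (ACE)⁺ = {ACDE}.
The closure contains neither all of Rel1 = {ABCDEG} nor all of Rel2 = {ACEF}, so the common attributes are not a superkey of either fragment. The join is lossy.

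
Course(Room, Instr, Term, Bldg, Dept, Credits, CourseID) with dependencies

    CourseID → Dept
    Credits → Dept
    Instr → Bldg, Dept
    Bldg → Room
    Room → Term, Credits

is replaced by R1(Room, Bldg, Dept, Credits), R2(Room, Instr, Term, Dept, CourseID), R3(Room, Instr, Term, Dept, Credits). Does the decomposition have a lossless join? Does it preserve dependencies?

lossy and not dependency-preserving

Lossless test (chase): Rows 2 and 3 agree on Instr; apply Instr→Bldg, Dept and equate their Bldg, Dept entries. Rows 1 and 2 agree on Room; apply Room→Term, Credits and equate their Term, Credits entries. No row becomes fully distinguished — the join is lossy.
Dependency preservation: the restricted closure of {Instr} across the fragments never reaches {Bldg, Dept}, so Instr → Bldg, Dept cannot be enforced without a join — not preserved.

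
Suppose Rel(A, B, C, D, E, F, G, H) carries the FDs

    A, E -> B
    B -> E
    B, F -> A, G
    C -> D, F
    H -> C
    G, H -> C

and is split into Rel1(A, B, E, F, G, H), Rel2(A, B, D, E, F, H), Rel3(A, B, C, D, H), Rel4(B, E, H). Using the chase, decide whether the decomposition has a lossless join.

Yes

Chase test. Columns are A, B, C, D, E, F, G, H; row i has aⱼ where attribute j ∈ Reli, else bᵢⱼ.
Initial tableau (one row per fragment):
  row 1: a1 a2 b13 b14 a5 a6 a7 a8
  row 2: a1 a2 b23 a4 a5 a6 b27 a8
  row 3: a1 a2 a3 a4 b35 b36 b37 a8
  row 4: b41 a2 b43 b44 a5 b46 b47 a8
Rows 1 and 3 agree on B; apply B→E and equate their E entries.
Rows 1 and 2 agree on B, F; apply B, F→A, G and equate their A, G entries.
Rows 1 and 2 agree on H; apply H→C and equate their C entries.
Rows 1 and 3 agree on H; apply H→C and equate their C entries.
Rows 1 and 4 agree on H; apply H→C and equate their C entries.
Rows 1 and 2 agree on C; apply C→D, F and equate their D, F entries.
Rows 1 and 3 agree on C; apply C→D, F and equate their D, F entries.
Rows 1 and 4 agree on C; apply C→D, F and equate their D, F entries.
Rows 1 and 3 agree on B, F; apply B, F→A, G and equate their A, G entries.
Rows 1 and 4 agree on B, F; apply B, F→A, G and equate their A, G entries.
Row 1 is now all distinguished symbols — the join is lossless.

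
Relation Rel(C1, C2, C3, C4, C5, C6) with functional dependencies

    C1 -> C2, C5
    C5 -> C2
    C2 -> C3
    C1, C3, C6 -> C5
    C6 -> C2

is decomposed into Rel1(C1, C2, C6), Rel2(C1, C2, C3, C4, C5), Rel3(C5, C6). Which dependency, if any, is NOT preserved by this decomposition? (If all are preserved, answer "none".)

none

C1 → C2, C5 lies within Rel2.
C5 → C2 lies within Rel2.
C2 → C3 lies within Rel2.
C1, C3, C6 → C5: restricted closure across fragments reaches C5.
C6 → C2 lies within Rel1.
Every dependency is enforceable on the fragments, so the decomposition is dependency-preserving.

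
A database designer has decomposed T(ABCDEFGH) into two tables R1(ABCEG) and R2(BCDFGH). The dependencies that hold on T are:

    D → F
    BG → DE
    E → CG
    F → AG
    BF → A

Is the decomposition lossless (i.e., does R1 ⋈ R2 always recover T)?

Yes

Common attributes: R1 ∩ R2 = {BCG}.
Closure of {BCG}: BG → DE applies, adding DE; D → F applies, adding F; F → AG applies, adding A. So (BCG)⁺ = {ABCDEFG}.
This closure contains every attribute of R1, so R1 ∩ R2 → R1. The join is lossless.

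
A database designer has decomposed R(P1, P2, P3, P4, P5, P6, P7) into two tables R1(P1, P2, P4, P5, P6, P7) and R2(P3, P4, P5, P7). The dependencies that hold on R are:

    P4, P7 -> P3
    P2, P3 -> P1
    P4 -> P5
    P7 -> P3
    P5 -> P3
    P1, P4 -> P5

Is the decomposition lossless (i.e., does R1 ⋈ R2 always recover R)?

Common attributes: R1 ∩ R2 = {P4, P5, P7}.
Closure of {P4, P5, P7}: P4, P7 → P3 applies, adding P3. So (P4, P5, P7)⁺ = {P3, P4, P5, P7}.
This closure contains every attribute of R2, so R1 ∩ R2 → R2. The join is lossless.

Yes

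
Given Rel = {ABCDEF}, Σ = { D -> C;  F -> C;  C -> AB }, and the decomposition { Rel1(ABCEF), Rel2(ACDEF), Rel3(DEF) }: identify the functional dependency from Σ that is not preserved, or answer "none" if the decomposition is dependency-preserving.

D → C lies within Rel2.
F → C lies within Rel1.
C → AB lies within Rel1.
Every dependency is enforceable on the fragments, so the decomposition is dependency-preserving.

none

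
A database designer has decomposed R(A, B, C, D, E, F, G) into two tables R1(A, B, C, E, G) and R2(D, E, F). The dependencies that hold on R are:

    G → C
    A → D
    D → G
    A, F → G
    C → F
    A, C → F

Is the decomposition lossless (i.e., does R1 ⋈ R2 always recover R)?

No

Common attributes: R1 ∩ R2 = {E}.
No dependency enlarges {E}, so (E)⁺ = {E}.
The closure contains neither all of R1 = {A, B, C, E, G} nor all of R2 = {D, E, F}, so the common attributes are not a superkey of either fragment. The join is lossy.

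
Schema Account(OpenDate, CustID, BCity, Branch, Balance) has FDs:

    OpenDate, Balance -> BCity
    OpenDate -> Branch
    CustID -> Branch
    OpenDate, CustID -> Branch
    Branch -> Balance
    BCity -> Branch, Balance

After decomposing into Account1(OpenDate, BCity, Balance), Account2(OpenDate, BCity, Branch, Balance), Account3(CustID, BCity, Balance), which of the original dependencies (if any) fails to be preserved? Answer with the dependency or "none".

CustID -> Branch

Check CustID → Branch: no single fragment contains all of {CustID, Branch}, and the restricted closure of {CustID} across the fragments never reaches {Branch}.
OpenDate, Balance → BCity is preserved.
OpenDate → Branch is preserved.
OpenDate, CustID → Branch is preserved.
Branch → Balance is preserved.
BCity → Branch, Balance is preserved.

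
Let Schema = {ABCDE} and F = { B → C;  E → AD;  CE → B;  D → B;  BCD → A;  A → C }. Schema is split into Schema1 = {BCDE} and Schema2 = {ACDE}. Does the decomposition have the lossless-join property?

Yes

Common attributes: Schema1 ∩ Schema2 = {CDE}.
Closure of {CDE}: E → AD applies, adding A; CE → B applies, adding B. So (CDE)⁺ = {ABCDE}.
This closure contains every attribute of Schema1, so Schema1 ∩ Schema2 → Schema1. The join is lossless.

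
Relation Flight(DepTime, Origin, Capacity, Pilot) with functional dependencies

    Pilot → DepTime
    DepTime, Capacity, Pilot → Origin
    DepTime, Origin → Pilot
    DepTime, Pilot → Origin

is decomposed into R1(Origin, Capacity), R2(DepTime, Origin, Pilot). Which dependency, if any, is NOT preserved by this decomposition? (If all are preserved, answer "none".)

none

Pilot → DepTime lies within R2.
DepTime, Capacity, Pilot → Origin: restricted closure across fragments reaches Origin.
DepTime, Origin → Pilot lies within R2.
DepTime, Pilot → Origin lies within R2.
Every dependency is enforceable on the fragments, so the decomposition is dependency-preserving.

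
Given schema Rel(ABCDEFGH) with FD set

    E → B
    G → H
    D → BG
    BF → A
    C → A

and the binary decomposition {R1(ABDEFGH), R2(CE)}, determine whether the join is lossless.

Common attributes: R1 ∩ R2 = {E}.
Closure of {E}: E → B applies, adding B. So (E)⁺ = {BE}.
The closure contains neither all of R1 = {ABDEFGH} nor all of R2 = {CE}, so the common attributes are not a superkey of either fragment. The join is lossy.

No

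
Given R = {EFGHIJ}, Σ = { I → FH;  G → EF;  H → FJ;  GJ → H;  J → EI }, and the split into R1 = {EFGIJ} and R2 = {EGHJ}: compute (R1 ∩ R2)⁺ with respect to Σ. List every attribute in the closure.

R1 ∩ R2 = {EGJ}.
G → EF applies, adding F
GJ → H applies, adding H
J → EI applies, adding I
Closure: {EFGHIJ}.

EFGHIJ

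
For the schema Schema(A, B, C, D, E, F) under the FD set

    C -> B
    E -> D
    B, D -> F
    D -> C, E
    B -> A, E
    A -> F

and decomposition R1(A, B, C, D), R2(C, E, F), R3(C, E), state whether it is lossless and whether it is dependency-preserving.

lossless but not dependency-preserving

Lossless test (chase): Rows 1 and 2 agree on C; apply C→B and equate their B entries. Rows 1 and 3 agree on C; apply C→B and equate their B entries. Rows 2 and 3 agree on E; apply E→D and equate their D entries. Rows 2 and 3 agree on B, D; apply B, D→F and equate their F entries. Rows 1 and 2 agree on B; apply B→A, E and equate their A, E entries. Rows 1 and 3 agree on B; apply B→A, E and equate their A, E entries. Rows 1 and 2 agree on A; apply A→F and equate their F entries. Rows 1 and 2 agree on E; apply E→D and equate their D entries. Row 1 is now all distinguished symbols — the join is lossless.
Dependency preservation: the restricted closure of {A} across the fragments never reaches {F}, so A → F cannot be enforced without a join — not preserved.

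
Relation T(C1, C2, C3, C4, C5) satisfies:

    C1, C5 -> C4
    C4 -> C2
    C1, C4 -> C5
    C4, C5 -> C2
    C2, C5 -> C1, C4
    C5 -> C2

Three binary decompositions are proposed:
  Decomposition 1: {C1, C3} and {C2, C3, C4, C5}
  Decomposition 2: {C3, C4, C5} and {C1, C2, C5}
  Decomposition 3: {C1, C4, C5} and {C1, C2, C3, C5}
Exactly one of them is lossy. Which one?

Decomposition 1: common = {C3}, closure = {C3} → lossy.
Decomposition 2: common = {C5}, closure = {C1, C2, C4, C5} → lossless.
Decomposition 3: common = {C1, C5}, closure = {C1, C2, C4, C5} → lossless.

Decomposition 1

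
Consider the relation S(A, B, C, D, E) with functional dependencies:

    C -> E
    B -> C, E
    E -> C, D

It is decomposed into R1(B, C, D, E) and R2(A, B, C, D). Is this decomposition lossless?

Common attributes: R1 ∩ R2 = {B, C, D}.
Closure of {B, C, D}: C → E applies, adding E. So (B, C, D)⁺ = {B, C, D, E}.
This closure contains every attribute of R1, so R1 ∩ R2 → R1. The join is lossless.

Yes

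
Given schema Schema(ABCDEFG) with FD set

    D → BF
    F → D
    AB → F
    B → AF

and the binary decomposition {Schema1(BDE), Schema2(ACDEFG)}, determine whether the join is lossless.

Yes

Common attributes: Schema1 ∩ Schema2 = {DE}.
Closure of {DE}: D → BF applies, adding BF; B → AF applies, adding A. So (DE)⁺ = {ABDEF}.
This closure contains every attribute of Schema1, so Schema1 ∩ Schema2 → Schema1. The join is lossless.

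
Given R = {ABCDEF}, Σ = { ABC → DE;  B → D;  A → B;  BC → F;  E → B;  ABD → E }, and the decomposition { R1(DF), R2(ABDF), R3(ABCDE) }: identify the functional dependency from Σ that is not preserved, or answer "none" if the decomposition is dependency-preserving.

Check BC → F: no single fragment contains all of {BCF}, and the restricted closure of {BC} across the fragments never reaches {F}.
ABC → DE is preserved.
B → D is preserved.
A → B is preserved.
E → B is preserved.
ABD → E is preserved.

BC → F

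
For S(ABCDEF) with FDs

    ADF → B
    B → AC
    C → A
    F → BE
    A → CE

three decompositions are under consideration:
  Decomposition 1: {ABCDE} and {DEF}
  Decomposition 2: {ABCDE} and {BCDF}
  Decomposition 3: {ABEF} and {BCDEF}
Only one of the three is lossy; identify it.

Decomposition 1: common = {DE}, closure = {DE} → lossy.
Decomposition 2: common = {BCD}, closure = {ABCDE} → lossless.
Decomposition 3: common = {BEF}, closure = {ABCEF} → lossless.

Decomposition 1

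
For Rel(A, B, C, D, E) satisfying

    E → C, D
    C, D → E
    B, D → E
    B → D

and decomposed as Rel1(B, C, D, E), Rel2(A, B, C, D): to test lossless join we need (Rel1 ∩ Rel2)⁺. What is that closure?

B, C, D, E

Rel1 ∩ Rel2 = {B, C, D}.
C, D → E applies, adding E
Closure: {B, C, D, E}.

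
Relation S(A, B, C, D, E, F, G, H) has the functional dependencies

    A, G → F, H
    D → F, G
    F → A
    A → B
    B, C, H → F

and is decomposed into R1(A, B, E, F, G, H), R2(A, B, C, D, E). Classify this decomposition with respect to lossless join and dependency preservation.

lossy and not dependency-preserving

Lossless test: (A, B, E)⁺ = {A, B, E}, which is a superkey of neither fragment — lossy.
Dependency preservation: the restricted closure of {D} across the fragments never reaches {F, G}, so D → F, G cannot be enforced without a join — not preserved.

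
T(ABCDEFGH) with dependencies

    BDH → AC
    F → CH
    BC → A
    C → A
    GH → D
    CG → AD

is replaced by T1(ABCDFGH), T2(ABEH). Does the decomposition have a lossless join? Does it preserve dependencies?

Lossless test: (ABH)⁺ = {ABH}, which is a superkey of neither fragment — lossy.
Dependency preservation: every FD's attributes lie within a single fragment, so each can be enforced locally — preserved.

lossy but dependency-preserving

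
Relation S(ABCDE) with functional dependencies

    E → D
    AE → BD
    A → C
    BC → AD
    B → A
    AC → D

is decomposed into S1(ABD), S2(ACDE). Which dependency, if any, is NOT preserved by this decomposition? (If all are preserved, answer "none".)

Check AE → BD: no single fragment contains all of {ABDE}, and the restricted closure of {AE} across the fragments never reaches {BD}.
E → D is preserved.
A → C is preserved.
BC → AD is preserved.
B → A is preserved.
AC → D is preserved.

AE → BD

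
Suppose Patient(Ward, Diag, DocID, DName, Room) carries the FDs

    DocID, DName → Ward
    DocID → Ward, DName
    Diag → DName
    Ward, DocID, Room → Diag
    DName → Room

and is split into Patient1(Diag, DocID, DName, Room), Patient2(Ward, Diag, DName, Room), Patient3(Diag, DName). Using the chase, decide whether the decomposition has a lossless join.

No

Chase test. Columns are Ward, Diag, DocID, DName, Room; row i has aⱼ where attribute j ∈ Patienti, else bᵢⱼ.
Initial tableau (one row per fragment):
  row 1: b11 a2 a3 a4 a5
  row 2: a1 a2 b23 a4 a5
  row 3: b31 a2 b33 a4 b35
Rows 1 and 3 agree on DName; apply DName→Room and equate their Room entries.
No row becomes fully distinguished — the join is lossy.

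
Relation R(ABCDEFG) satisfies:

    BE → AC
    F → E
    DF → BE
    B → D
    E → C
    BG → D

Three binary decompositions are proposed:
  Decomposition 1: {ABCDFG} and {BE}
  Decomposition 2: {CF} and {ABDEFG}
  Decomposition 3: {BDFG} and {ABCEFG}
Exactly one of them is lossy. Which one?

Decomposition 1: common = {B}, closure = {BD} → lossy.
Decomposition 2: common = {F}, closure = {CEF} → lossless.
Decomposition 3: common = {BFG}, closure = {ABCDEFG} → lossless.

Decomposition 1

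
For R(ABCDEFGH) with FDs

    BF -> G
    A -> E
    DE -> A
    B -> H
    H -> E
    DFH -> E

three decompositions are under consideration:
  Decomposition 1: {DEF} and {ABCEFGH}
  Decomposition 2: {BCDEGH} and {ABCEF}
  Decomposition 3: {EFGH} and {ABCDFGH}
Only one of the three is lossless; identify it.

Decomposition 3

Decomposition 1: common = {EF}, closure = {EF} → lossy.
Decomposition 2: common = {BCE}, closure = {BCEH} → lossy.
Decomposition 3: common = {FGH}, closure = {EFGH} → lossless.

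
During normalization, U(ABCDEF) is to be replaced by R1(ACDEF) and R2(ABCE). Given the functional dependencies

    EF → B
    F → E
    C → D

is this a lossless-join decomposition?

No

Common attributes: R1 ∩ R2 = {ACE}.
Closure of {ACE}: C → D applies, adding D. So (ACE)⁺ = {ACDE}.
The closure contains neither all of R1 = {ACDEF} nor all of R2 = {ABCE}, so the common attributes are not a superkey of either fragment. The join is lossy.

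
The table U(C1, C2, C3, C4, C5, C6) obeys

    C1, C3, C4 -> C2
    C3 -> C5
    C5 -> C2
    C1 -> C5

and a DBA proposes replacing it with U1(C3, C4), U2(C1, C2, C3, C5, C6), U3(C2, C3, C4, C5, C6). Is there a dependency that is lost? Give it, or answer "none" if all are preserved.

none

C1, C3, C4 → C2: restricted closure across fragments reaches C2.
C3 → C5 lies within U2.
C5 → C2 lies within U2.
C1 → C5 lies within U2.
Every dependency is enforceable on the fragments, so the decomposition is dependency-preserving.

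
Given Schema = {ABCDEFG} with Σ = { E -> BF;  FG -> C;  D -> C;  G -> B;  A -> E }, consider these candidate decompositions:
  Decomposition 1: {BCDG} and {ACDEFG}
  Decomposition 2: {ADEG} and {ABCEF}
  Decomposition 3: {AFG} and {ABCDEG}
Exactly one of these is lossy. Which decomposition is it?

Decomposition 2

Decomposition 1: common = {CDG}, closure = {BCDG} → lossless.
Decomposition 2: common = {AE}, closure = {ABEF} → lossy.
Decomposition 3: common = {AG}, closure = {ABCEFG} → lossless.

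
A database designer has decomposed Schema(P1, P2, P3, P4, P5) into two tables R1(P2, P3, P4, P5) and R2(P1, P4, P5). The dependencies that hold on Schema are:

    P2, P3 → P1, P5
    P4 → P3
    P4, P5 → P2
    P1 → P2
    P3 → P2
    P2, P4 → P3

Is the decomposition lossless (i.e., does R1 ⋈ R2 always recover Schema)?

Yes

Common attributes: R1 ∩ R2 = {P4, P5}.
Closure of {P4, P5}: P4 → P3 applies, adding P3; P4, P5 → P2 applies, adding P2; P2, P3 → P1, P5 applies, adding P1. So (P4, P5)⁺ = {P1, P2, P3, P4, P5}.
This closure contains every attribute of R1, so R1 ∩ R2 → R1. The join is lossless.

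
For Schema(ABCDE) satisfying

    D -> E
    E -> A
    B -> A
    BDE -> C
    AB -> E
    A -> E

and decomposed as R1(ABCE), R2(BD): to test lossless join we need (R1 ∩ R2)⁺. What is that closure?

R1 ∩ R2 = {B}.
B → A applies, adding A
AB → E applies, adding E
Closure: {ABE}.

ABE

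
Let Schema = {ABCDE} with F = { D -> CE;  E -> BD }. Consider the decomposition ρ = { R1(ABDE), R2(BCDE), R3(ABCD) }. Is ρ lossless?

Chase test. Columns are ABCDE; row i has aⱼ where attribute j ∈ Ri, else bᵢⱼ.
Initial tableau (one row per fragment):
  row 1: a1 a2 b13 a4 a5
  row 2: b21 a2 a3 a4 a5
  row 3: a1 a2 a3 a4 b35
Rows 1 and 2 agree on D; apply D→CE and equate their CE entries.
Rows 1 and 3 agree on D; apply D→CE and equate their CE entries.
Row 1 is now all distinguished symbols — the join is lossless.

Yes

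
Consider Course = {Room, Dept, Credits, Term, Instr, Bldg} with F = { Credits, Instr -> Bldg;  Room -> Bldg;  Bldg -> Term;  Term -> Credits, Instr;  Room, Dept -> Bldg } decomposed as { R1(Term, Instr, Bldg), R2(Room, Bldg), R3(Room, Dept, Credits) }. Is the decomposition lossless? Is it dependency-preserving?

lossless but not dependency-preserving

Lossless test (chase): Rows 2 and 3 agree on Room; apply Room→Bldg and equate their Bldg entries. Rows 1 and 2 agree on Bldg; apply Bldg→Term and equate their Term entries. Rows 1 and 3 agree on Bldg; apply Bldg→Term and equate their Term entries. Rows 1 and 2 agree on Term; apply Term→Credits, Instr and equate their Credits, Instr entries. Rows 1 and 3 agree on Term; apply Term→Credits, Instr and equate their Credits, Instr entries. Row 3 is now all distinguished symbols — the join is lossless.
Dependency preservation: the restricted closure of {Credits, Instr} across the fragments never reaches {Bldg}, so Credits, Instr → Bldg cannot be enforced without a join — not preserved.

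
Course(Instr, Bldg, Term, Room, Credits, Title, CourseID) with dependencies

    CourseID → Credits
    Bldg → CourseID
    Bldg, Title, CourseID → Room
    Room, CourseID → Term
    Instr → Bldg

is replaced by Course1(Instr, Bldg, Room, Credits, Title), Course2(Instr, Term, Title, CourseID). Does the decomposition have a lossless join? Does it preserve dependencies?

Lossless test: (Instr, Title)⁺ = {Instr, Bldg, Term, Room, Credits, Title, CourseID}, which contains all of one fragment — lossless.
Dependency preservation: the restricted closure of {CourseID} across the fragments never reaches {Credits}, so CourseID → Credits cannot be enforced without a join — not preserved.

lossless but not dependency-preserving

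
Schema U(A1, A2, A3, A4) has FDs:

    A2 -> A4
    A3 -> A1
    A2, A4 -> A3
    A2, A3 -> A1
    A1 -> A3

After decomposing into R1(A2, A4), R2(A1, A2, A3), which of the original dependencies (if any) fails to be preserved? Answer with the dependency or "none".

none

A2 → A4 lies within R1.
A3 → A1 lies within R2.
A2, A4 → A3: restricted closure across fragments reaches A3.
A2, A3 → A1 lies within R2.
A1 → A3 lies within R2.
Every dependency is enforceable on the fragments, so the decomposition is dependency-preserving.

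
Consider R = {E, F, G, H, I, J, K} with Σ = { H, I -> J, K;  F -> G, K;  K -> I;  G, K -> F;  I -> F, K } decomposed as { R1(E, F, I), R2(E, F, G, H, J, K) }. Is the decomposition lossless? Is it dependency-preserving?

lossless and dependency-preserving

Lossless test: (E, F)⁺ = {E, F, G, I, K}, which contains all of one fragment — lossless.
Dependency preservation: H, I → J, K; K → I; I → F, K are not contained in any single fragment, but the restricted closure of each left-hand side across the fragments still reaches the right-hand side; the remaining FDs each lie inside some fragment. All dependencies are preserved.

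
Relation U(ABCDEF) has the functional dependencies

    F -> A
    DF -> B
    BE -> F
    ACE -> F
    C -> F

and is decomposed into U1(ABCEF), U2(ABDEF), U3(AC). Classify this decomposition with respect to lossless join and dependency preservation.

lossy but dependency-preserving

Lossless test (chase): Rows 1 and 3 agree on C; apply C→F and equate their F entries. No row becomes fully distinguished — the join is lossy.
Dependency preservation: every FD's attributes lie within a single fragment, so each can be enforced locally — preserved.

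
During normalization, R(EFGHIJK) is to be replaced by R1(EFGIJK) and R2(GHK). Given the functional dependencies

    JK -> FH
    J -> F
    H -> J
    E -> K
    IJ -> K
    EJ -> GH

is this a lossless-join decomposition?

Common attributes: R1 ∩ R2 = {GK}.
No dependency enlarges {GK}, so (GK)⁺ = {GK}.
The closure contains neither all of R1 = {EFGIJK} nor all of R2 = {GHK}, so the common attributes are not a superkey of either fragment. The join is lossy.

No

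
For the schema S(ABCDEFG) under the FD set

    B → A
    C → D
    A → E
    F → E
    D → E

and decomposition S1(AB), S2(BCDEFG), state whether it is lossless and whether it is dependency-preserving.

lossless but not dependency-preserving

Lossless test: (B)⁺ = {ABE}, which contains all of one fragment — lossless.
Dependency preservation: the restricted closure of {A} across the fragments never reaches {E}, so A → E cannot be enforced without a join — not preserved.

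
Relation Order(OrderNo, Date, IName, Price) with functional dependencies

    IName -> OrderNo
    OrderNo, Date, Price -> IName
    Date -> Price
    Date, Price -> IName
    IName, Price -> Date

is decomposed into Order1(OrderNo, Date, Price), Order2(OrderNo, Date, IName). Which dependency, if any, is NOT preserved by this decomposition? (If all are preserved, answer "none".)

IName, Price -> Date

Check IName, Price → Date: no single fragment contains all of {Date, IName, Price}, and the restricted closure of {IName, Price} across the fragments never reaches {Date}.
IName → OrderNo is preserved.
OrderNo, Date, Price → IName is preserved.
Date → Price is preserved.
Date, Price → IName is preserved.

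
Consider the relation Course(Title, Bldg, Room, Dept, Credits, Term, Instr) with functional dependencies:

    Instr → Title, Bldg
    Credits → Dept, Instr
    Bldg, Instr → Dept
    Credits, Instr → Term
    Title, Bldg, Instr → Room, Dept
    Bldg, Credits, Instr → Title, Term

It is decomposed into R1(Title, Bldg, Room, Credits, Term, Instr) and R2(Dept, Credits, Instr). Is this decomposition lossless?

Yes

Common attributes: R1 ∩ R2 = {Credits, Instr}.
Closure of {Credits, Instr}: Instr → Title, Bldg applies, adding Title, Bldg; Credits → Dept, Instr applies, adding Dept; Credits, Instr → Term applies, adding Term; Title, Bldg, Instr → Room, Dept applies, adding Room. So (Credits, Instr)⁺ = {Title, Bldg, Room, Dept, Credits, Term, Instr}.
This closure contains every attribute of R1, so R1 ∩ R2 → R1. The join is lossless.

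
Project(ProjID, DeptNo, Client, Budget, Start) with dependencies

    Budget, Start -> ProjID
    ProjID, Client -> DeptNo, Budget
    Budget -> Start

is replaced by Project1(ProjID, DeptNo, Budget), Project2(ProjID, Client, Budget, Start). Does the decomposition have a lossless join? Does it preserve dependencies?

Lossless test: (ProjID, Budget)⁺ = {ProjID, Budget, Start}, which is a superkey of neither fragment — lossy.
Dependency preservation: the restricted closure of {ProjID, Client} across the fragments never reaches {DeptNo, Budget}, so ProjID, Client → DeptNo, Budget cannot be enforced without a join — not preserved.

lossy and not dependency-preserving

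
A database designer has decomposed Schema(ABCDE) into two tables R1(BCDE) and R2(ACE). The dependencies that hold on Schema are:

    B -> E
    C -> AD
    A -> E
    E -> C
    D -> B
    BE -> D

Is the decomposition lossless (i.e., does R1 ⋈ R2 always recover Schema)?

Yes

Common attributes: R1 ∩ R2 = {CE}.
Closure of {CE}: C → AD applies, adding AD; D → B applies, adding B. So (CE)⁺ = {ABCDE}.
This closure contains every attribute of R1, so R1 ∩ R2 → R1. The join is lossless.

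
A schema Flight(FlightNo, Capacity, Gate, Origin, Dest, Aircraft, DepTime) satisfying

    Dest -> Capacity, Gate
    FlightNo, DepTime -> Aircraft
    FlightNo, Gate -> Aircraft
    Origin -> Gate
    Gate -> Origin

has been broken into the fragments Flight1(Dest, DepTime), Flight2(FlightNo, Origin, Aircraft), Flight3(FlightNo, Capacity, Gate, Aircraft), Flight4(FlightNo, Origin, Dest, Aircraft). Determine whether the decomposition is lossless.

Chase test. Columns are FlightNo, Capacity, Gate, Origin, Dest, Aircraft, DepTime; row i has aⱼ where attribute j ∈ Flighti, else bᵢⱼ.
Initial tableau (one row per fragment):
  row 1: b11 b12 b13 b14 a5 b16 a7
  row 2: a1 b22 b23 a4 b25 a6 b27
  row 3: a1 a2 a3 b34 b35 a6 b37
  row 4: a1 b42 b43 a4 a5 a6 b47
Rows 1 and 4 agree on Dest; apply Dest→Capacity, Gate and equate their Capacity, Gate entries.
Rows 2 and 4 agree on Origin; apply Origin→Gate and equate their Gate entries.
Rows 1 and 2 agree on Gate; apply Gate→Origin and equate their Origin entries.
No row becomes fully distinguished — the join is lossy.

No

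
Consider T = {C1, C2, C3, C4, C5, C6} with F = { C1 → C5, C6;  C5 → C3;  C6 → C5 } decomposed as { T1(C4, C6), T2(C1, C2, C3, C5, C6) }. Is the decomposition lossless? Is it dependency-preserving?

Lossless test: (C6)⁺ = {C3, C5, C6}, which is a superkey of neither fragment — lossy.
Dependency preservation: every FD's attributes lie within a single fragment, so each can be enforced locally — preserved.

lossy but dependency-preserving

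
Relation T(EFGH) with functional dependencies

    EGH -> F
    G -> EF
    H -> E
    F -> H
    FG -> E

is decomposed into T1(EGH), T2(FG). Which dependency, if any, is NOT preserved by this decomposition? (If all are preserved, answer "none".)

Check F → H: no single fragment contains all of {FH}, and the restricted closure of {F} across the fragments never reaches {H}.
EGH → F is preserved.
G → EF is preserved.
H → E is preserved.
FG → E is preserved.

F -> H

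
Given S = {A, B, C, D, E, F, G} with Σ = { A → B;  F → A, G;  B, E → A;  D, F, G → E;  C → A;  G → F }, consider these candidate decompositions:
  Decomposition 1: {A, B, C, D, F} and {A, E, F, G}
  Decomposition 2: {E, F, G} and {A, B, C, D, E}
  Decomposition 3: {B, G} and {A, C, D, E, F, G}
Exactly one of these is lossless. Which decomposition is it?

Decomposition 3

Decomposition 1: common = {A, F}, closure = {A, B, F, G} → lossy.
Decomposition 2: common = {E}, closure = {E} → lossy.
Decomposition 3: common = {G}, closure = {A, B, F, G} → lossless.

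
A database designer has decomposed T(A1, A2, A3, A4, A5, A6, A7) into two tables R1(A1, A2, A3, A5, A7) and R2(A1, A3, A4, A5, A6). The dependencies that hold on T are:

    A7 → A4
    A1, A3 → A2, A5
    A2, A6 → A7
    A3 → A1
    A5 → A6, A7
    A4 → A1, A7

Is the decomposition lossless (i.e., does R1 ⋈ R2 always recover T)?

Common attributes: R1 ∩ R2 = {A1, A3, A5}.
Closure of {A1, A3, A5}: A1, A3 → A2, A5 applies, adding A2; A5 → A6, A7 applies, adding A6, A7; A7 → A4 applies, adding A4. So (A1, A3, A5)⁺ = {A1, A2, A3, A4, A5, A6, A7}.
This closure contains every attribute of R1, so R1 ∩ R2 → R1. The join is lossless.

Yes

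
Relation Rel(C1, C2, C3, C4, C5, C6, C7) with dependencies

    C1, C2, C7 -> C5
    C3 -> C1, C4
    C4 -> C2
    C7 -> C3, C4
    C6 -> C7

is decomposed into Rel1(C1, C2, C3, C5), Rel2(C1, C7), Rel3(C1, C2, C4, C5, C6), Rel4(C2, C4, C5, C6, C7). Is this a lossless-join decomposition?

Chase test. Columns are C1, C2, C3, C4, C5, C6, C7; row i has aⱼ where attribute j ∈ Reli, else bᵢⱼ.
Initial tableau (one row per fragment):
  row 1: a1 a2 a3 b14 a5 b16 b17
  row 2: a1 b22 b23 b24 b25 b26 a7
  row 3: a1 a2 b33 a4 a5 a6 b37
  row 4: b41 a2 b43 a4 a5 a6 a7
Rows 2 and 4 agree on C7; apply C7→C3, C4 and equate their C3, C4 entries.
Rows 3 and 4 agree on C6; apply C6→C7 and equate their C7 entries.
Rows 2 and 4 agree on C3; apply C3→C1, C4 and equate their C1, C4 entries.
Rows 2 and 3 agree on C4; apply C4→C2 and equate their C2 entries.
Rows 2 and 3 agree on C7; apply C7→C3, C4 and equate their C3, C4 entries.
Rows 2 and 3 agree on C1, C2, C7; apply C1, C2, C7→C5 and equate their C5 entries.
No row becomes fully distinguished — the join is lossy.

No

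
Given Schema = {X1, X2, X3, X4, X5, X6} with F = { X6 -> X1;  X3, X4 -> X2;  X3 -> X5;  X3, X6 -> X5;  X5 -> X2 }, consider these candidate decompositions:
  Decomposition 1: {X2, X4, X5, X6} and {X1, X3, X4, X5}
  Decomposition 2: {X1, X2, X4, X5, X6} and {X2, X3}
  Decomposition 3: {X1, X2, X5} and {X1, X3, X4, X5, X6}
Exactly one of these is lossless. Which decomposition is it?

Decomposition 1: common = {X4, X5}, closure = {X2, X4, X5} → lossy.
Decomposition 2: common = {X2}, closure = {X2} → lossy.
Decomposition 3: common = {X1, X5}, closure = {X1, X2, X5} → lossless.

Decomposition 3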